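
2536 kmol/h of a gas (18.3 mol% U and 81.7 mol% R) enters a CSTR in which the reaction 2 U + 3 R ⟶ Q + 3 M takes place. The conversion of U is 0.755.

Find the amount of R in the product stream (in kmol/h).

U reacted = 0.755 × 464.1 = 350.4 kmol/h; ν_U = −2, so ξ = 350.4/2 = 175.2 kmol/h.
Outlet amounts (n = n₀ + ν ξ):
  U: 464.1 − 2(175.2) = 113.7
  R: 2072 − 3(175.2) = 1546
  Q: 0 + 1(175.2) = 175.2
  M: 0 + 3(175.2) = 525.6

1550 kmol/h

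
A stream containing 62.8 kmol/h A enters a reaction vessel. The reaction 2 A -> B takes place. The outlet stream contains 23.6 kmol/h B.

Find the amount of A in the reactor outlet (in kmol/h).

For B: n = n₀ + 1ξ → 23.6 = 0 + 1ξ, giving ξ = 23.6 kmol/h.
Outlet amounts (n = n₀ + ν ξ):
  A: 62.8 − 2(23.6) = 15.6
  B: 0 + 1(23.6) = 23.6

15.6 kmol/h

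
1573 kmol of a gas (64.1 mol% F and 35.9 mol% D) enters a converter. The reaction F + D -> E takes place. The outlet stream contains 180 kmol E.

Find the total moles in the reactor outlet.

1390 kmol

For E: n = n₀ + 1ξ → 180 = 0 + 1ξ, giving ξ = 180 kmol.
Outlet amounts (n = n₀ + ν ξ):
  F: 1008 − 1(180) = 828.3
  D: 564.7 − 1(180) = 384.7
  E: 0 + 1(180) = 180
Total out = 828.3 + 384.7 + 180 = 1393 kmol.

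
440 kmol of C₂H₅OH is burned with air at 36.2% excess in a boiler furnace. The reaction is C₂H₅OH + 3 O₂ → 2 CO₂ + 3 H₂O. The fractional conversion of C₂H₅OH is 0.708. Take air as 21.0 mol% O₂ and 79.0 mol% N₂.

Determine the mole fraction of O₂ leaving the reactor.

0.0927

Stoichiometric O₂ = 3 × 440 = 1320 kmol; O₂ fed = 1320 × 1.362 = 1798 kmol.
N₂ fed = 1798 × 79/21 = 6763 kmol.
Fuel reacted = 0.708 × 440 → ξ = 311.5 kmol.
Outlet (n = n₀ + ν ξ):
  C₂H₅OH: 440 − 1(311.5) = 128.5
  O₂: 1798 − 3(311.5) = 863.3
  N₂: 6763 (inert)
  CO₂: 0 + 2(311.5) = 623
  H₂O: 0 + 3(311.5) = 934.6
Total out = 9313 kmol; y_O₂ = 863.3 / 9313 = 0.0927.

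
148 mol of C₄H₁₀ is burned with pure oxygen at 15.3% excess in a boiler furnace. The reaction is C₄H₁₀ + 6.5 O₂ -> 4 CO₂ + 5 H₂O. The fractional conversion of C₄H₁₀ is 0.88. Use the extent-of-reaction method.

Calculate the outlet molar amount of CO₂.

Stoichiometric O₂ = 6.5 × 148 = 962 mol; O₂ fed = 962 × 1.153 = 1109 mol.
Fuel reacted = 0.88 × 148 → ξ = 130.2 mol.
Outlet (n = n₀ + ν ξ):
  C₄H₁₀: 148 − 1(130.2) = 17.76
  O₂: 1109 − 6.5(130.2) = 262.6
  CO₂: 0 + 4(130.2) = 521
  H₂O: 0 + 5(130.2) = 651.2

521 mol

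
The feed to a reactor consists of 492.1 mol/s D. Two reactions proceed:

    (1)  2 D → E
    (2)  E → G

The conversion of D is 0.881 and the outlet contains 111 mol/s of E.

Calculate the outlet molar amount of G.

106 mol/s

Conversion of D: D consumed = 2ξ₁ = 0.881 × 492.1 → ξ₁ = 216.8 mol/s.
E balance: n_E = 0 + 1ξ₁ − 1ξ₂ = 111 → ξ₂ = (1·216.8 − 111)/1 = 105.8 mol/s.
Outlet amounts (n = n₀ + Σ ν·ξ):
  D: 492.1 − 2(216.8) = 58.56
  E: 0 + 1(216.8) − 1(105.8) = 111
  G: 0 + 1(105.8) = 105.8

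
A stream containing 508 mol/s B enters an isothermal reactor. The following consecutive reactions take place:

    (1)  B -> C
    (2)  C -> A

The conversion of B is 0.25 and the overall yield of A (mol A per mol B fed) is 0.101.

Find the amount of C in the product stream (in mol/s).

75.7 mol/s

Conversion of B: B consumed = 1ξ₁ = 0.25 × 508 → ξ₁ = 127 mol/s.
Yield of A: 1ξ₂ / 508 = 0.101 → ξ₂ = 51.31 mol/s.
Outlet amounts (n = n₀ + Σ ν·ξ):
  B: 508 − 1(127) = 381
  C: 0 + 1(127) − 1(51.31) = 75.69
  A: 0 + 1(51.31) = 51.31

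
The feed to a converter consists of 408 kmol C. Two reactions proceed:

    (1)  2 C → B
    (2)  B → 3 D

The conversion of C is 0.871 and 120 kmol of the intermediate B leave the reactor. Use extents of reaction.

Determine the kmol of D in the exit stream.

173 kmol

Conversion of C: C consumed = 2ξ₁ = 0.871 × 408 → ξ₁ = 177.7 kmol.
B balance: n_B = 0 + 1ξ₁ − 1ξ₂ = 120 → ξ₂ = (1·177.7 − 120)/1 = 57.68 kmol.
Outlet amounts (n = n₀ + Σ ν·ξ):
  C: 408 − 2(177.7) = 52.63
  B: 0 + 1(177.7) − 1(57.68) = 120
  D: 0 + 3(57.68) = 173.1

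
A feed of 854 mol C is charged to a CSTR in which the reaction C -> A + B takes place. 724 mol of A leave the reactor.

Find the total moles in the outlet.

1580 mol

For A: n = n₀ + 1ξ → 724 = 0 + 1ξ, giving ξ = 724 mol.
Outlet amounts (n = n₀ + ν ξ):
  C: 854 − 1(724) = 130
  A: 0 + 1(724) = 724
  B: 0 + 1(724) = 724
Total out = 130 + 724 + 724 = 1578 mol.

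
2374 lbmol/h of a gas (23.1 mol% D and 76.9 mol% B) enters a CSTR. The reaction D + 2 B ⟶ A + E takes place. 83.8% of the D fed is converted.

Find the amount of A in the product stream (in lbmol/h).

D reacted = 0.838 × 548.4 = 459.6 lbmol/h; ν_D = −1, so ξ = 459.6/1 = 459.6 lbmol/h.
Outlet amounts (n = n₀ + ν ξ):
  D: 548.4 − 1(459.6) = 88.84
  B: 1826 − 2(459.6) = 906.5
  A: 0 + 1(459.6) = 459.6
  E: 0 + 1(459.6) = 459.6

460 lbmol/h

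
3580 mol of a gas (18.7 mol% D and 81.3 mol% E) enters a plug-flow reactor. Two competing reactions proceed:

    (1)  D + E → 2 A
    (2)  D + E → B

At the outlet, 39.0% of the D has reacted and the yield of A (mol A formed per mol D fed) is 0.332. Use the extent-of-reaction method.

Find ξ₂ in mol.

Yield of A: 2ξ₁ / 669.5 = 0.332 → ξ₁ = 111.1 mol.
Conversion of D: 1ξ₁ + 1ξ₂ = 0.39 × 669.5 = 261.1 → ξ₂ = 150 mol.
Outlet amounts (n = n₀ + Σ ν·ξ):
  D: 669.5 − 1(111.1) − 1(150) = 408.4
  E: 2911 − 1(111.1) − 1(150) = 2649
  A: 0 + 2(111.1) = 222.3
  B: 0 + 1(150) = 150

ξ₂ = 150 mol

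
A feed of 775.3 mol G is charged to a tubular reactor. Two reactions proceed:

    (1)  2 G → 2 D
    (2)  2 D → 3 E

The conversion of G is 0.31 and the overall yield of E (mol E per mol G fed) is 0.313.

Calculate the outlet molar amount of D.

78.6 mol

Conversion of G: G consumed = 2ξ₁ = 0.31 × 775.3 → ξ₁ = 120.2 mol.
Yield of E: 3ξ₂ / 775.3 = 0.313 → ξ₂ = 80.89 mol.
Outlet amounts (n = n₀ + Σ ν·ξ):
  G: 775.3 − 2(120.2) = 535
  D: 0 + 2(120.2) − 2(80.89) = 78.56
  E: 0 + 3(80.89) = 242.7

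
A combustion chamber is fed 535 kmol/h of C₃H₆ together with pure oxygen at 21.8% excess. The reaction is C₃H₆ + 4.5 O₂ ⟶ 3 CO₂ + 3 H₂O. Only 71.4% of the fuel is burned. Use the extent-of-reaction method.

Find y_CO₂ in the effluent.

0.313

Stoichiometric O₂ = 4.5 × 535 = 2408 kmol/h; O₂ fed = 2408 × 1.218 = 2932 kmol/h.
Fuel reacted = 0.714 × 535 → ξ = 382 kmol/h.
Outlet (n = n₀ + ν ξ):
  C₃H₆: 535 − 1(382) = 153
  O₂: 2932 − 4.5(382) = 1213
  CO₂: 0 + 3(382) = 1146
  H₂O: 0 + 3(382) = 1146
Total out = 3658 kmol/h; y_CO₂ = 1146 / 3658 = 0.3132.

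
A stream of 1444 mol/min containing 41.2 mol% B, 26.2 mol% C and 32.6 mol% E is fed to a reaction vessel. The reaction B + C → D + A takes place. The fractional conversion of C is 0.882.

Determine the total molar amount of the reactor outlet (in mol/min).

1440 mol/min

C reacted = 0.882 × 378.3 = 333.7 mol/min; ν_C = −1, so ξ = 333.7/1 = 333.7 mol/min.
Outlet amounts (n = n₀ + ν ξ):
  B: 594.9 − 1(333.7) = 261.2
  C: 378.3 − 1(333.7) = 44.64
  D: 0 + 1(333.7) = 333.7
  A: 0 + 1(333.7) = 333.7
  E: 470.7 (inert)
Total out = 261.2 + 44.64 + 333.7 + 333.7 + 470.7 = 1444 mol/min.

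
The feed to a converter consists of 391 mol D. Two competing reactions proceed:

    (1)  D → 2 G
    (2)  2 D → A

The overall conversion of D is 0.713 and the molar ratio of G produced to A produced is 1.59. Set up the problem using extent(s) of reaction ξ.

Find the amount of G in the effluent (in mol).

Conversion of D: D consumed = 0.713 × 391 = 278.8 mol = 1ξ₁ + 2ξ₂.
Selectivity: 2ξ₁ / (1ξ₂) = 1.59 → ξ₁ = 0.795 ξ₂.
Substitute: (1·0.795 + 2) ξ₂ = 278.8 → ξ₂ = 99.74 mol, ξ₁ = 79.3 mol.
Outlet amounts (n = n₀ + Σ ν·ξ):
  D: 391 − 1(79.3) − 2(99.74) = 112.2
  G: 0 + 2(79.3) = 158.6
  A: 0 + 1(99.74) = 99.74

159 mol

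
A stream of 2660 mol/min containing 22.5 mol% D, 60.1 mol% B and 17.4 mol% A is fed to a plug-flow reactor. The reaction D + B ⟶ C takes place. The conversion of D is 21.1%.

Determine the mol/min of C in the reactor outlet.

126 mol/min

D reacted = 0.211 × 598.5 = 126.3 mol/min; ν_D = −1, so ξ = 126.3/1 = 126.3 mol/min.
Outlet amounts (n = n₀ + ν ξ):
  D: 598.5 − 1(126.3) = 472.2
  B: 1599 − 1(126.3) = 1472
  C: 0 + 1(126.3) = 126.3
  A: 462.8 (inert)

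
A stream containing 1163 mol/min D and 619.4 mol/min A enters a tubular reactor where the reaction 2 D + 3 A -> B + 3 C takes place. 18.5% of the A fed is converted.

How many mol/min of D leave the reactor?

1090 mol/min

A reacted = 0.185 × 619.4 = 114.6 mol/min; ν_A = −3, so ξ = 114.6/3 = 38.2 mol/min.
Outlet amounts (n = n₀ + ν ξ):
  D: 1163 − 2(38.2) = 1087
  A: 619.4 − 3(38.2) = 504.8
  B: 0 + 1(38.2) = 38.2
  C: 0 + 3(38.2) = 114.6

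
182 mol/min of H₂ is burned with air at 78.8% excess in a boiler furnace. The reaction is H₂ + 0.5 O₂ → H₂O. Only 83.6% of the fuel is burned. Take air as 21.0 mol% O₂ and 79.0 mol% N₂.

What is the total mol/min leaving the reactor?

881 mol/min

Stoichiometric O₂ = 0.5 × 182 = 91 mol/min; O₂ fed = 91 × 1.788 = 162.7 mol/min.
N₂ fed = 162.7 × 79/21 = 612.1 mol/min.
Fuel reacted = 0.836 × 182 → ξ = 152.2 mol/min.
Outlet (n = n₀ + ν ξ):
  H₂: 182 − 1(152.2) = 29.85
  O₂: 162.7 − 0.5(152.2) = 86.63
  N₂: 612.1 (inert)
  H₂O: 0 + 1(152.2) = 152.2
Total out = 29.85 + 86.63 + 612.1 + 152.2 = 880.7 mol/min.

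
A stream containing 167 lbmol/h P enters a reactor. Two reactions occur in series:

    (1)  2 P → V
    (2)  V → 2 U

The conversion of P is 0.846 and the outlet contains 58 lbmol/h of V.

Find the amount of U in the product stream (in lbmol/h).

25.3 lbmol/h

Conversion of P: P consumed = 2ξ₁ = 0.846 × 167 → ξ₁ = 70.64 lbmol/h.
V balance: n_V = 0 + 1ξ₁ − 1ξ₂ = 58 → ξ₂ = (1·70.64 − 58)/1 = 12.64 lbmol/h.
Outlet amounts (n = n₀ + Σ ν·ξ):
  P: 167 − 2(70.64) = 25.72
  V: 0 + 1(70.64) − 1(12.64) = 58
  U: 0 + 2(12.64) = 25.28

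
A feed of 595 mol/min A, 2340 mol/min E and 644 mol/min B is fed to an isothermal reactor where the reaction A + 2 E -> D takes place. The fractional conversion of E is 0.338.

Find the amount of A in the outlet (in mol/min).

E reacted = 0.338 × 2340 = 790.9 mol/min; ν_E = −2, so ξ = 790.9/2 = 395.5 mol/min.
Outlet amounts (n = n₀ + ν ξ):
  A: 595 − 1(395.5) = 199.5
  E: 2340 − 2(395.5) = 1549
  D: 0 + 1(395.5) = 395.5
  B: 644 (inert)

200 mol/min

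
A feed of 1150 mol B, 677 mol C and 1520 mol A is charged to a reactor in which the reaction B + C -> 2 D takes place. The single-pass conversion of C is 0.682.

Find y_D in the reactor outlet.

C reacted = 0.682 × 677 = 461.7 mol; ν_C = −1, so ξ = 461.7/1 = 461.7 mol.
Outlet amounts (n = n₀ + ν ξ):
  B: 1150 − 1(461.7) = 688.3
  C: 677 − 1(461.7) = 215.3
  D: 0 + 2(461.7) = 923.4
  A: 1520 (inert)
Total out = 3347 mol; y_D = 923.4 / 3347 = 0.2759.

0.276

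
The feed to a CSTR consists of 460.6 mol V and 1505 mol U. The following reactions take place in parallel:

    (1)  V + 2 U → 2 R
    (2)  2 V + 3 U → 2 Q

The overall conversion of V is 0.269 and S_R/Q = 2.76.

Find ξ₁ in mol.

Conversion of V: V consumed = 0.269 × 460.6 = 123.9 mol = 1ξ₁ + 2ξ₂.
Selectivity: 2ξ₁ / (2ξ₂) = 2.76 → ξ₁ = 2.76 ξ₂.
Substitute: (1·2.76 + 2) ξ₂ = 123.9 → ξ₂ = 26.03 mol, ξ₁ = 71.84 mol.
Outlet amounts (n = n₀ + Σ ν·ξ):
  V: 460.6 − 1(71.84) − 2(26.03) = 336.7
  U: 1505 − 2(71.84) − 3(26.03) = 1283
  R: 0 + 2(71.84) = 143.7
  Q: 0 + 2(26.03) = 52.06

ξ₁ = 71.8 mol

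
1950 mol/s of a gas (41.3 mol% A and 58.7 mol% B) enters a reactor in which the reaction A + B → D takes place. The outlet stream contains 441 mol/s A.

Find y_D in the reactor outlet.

0.23

For A: n = n₀ − 1ξ → 441 = 805.4 − 1ξ, giving ξ = 364.4 mol/s.
Outlet amounts (n = n₀ + ν ξ):
  A: 805.4 − 1(364.4) = 441
  B: 1145 − 1(364.4) = 780.3
  D: 0 + 1(364.4) = 364.4
Total out = 1586 mol/s; y_D = 364.4 / 1586 = 0.2298.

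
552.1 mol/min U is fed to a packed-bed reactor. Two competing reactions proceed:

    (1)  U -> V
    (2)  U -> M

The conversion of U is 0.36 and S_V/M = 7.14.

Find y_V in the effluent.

Conversion of U: U consumed = 0.36 × 552.1 = 198.8 mol/min = 1ξ₁ + 1ξ₂.
Selectivity: 1ξ₁ / (1ξ₂) = 7.14 → ξ₁ = 7.14 ξ₂.
Substitute: (1·7.14 + 1) ξ₂ = 198.8 → ξ₂ = 24.42 mol/min, ξ₁ = 174.3 mol/min.
Outlet amounts (n = n₀ + Σ ν·ξ):
  U: 552.1 − 1(174.3) − 1(24.42) = 353.3
  V: 0 + 1(174.3) = 174.3
  M: 0 + 1(24.42) = 24.42
Total out = 552.1 mol/min; y_V = 174.3 / 552.1 = 0.3158.

0.316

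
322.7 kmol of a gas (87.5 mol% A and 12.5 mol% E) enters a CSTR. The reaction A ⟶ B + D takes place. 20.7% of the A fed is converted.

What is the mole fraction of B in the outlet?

A reacted = 0.207 × 282.4 = 58.45 kmol; ν_A = −1, so ξ = 58.45/1 = 58.45 kmol.
Outlet amounts (n = n₀ + ν ξ):
  A: 282.4 − 1(58.45) = 223.9
  B: 0 + 1(58.45) = 58.45
  D: 0 + 1(58.45) = 58.45
  E: 40.34 (inert)
Total out = 381.1 kmol; y_B = 58.45 / 381.1 = 0.1533.

0.153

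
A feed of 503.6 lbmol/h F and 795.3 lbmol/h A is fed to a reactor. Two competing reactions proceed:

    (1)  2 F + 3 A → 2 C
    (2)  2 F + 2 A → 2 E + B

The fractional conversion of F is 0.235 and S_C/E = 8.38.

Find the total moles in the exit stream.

Conversion of F: F consumed = 0.235 × 503.6 = 118.3 lbmol/h = 2ξ₁ + 2ξ₂.
Selectivity: 2ξ₁ / (2ξ₂) = 8.38 → ξ₁ = 8.38 ξ₂.
Substitute: (2·8.38 + 2) ξ₂ = 118.3 → ξ₂ = 6.308 lbmol/h, ξ₁ = 52.86 lbmol/h.
Outlet amounts (n = n₀ + Σ ν·ξ):
  F: 503.6 − 2(52.86) − 2(6.308) = 385.3
  A: 795.3 − 3(52.86) − 2(6.308) = 624.1
  C: 0 + 2(52.86) = 105.7
  E: 0 + 2(6.308) = 12.62
  B: 0 + 1(6.308) = 6.308
Total out = 385.3 + 624.1 + 105.7 + 12.62 + 6.308 = 1134 lbmol/h.

1130 lbmol/h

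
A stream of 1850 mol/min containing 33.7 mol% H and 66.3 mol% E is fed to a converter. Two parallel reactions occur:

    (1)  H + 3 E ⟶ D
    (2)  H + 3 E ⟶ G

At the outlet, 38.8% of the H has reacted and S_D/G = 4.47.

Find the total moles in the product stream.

1120 mol/min

Conversion of H: H consumed = 0.388 × 623.5 = 241.9 mol/min = 1ξ₁ + 1ξ₂.
Selectivity: 1ξ₁ / (1ξ₂) = 4.47 → ξ₁ = 4.47 ξ₂.
Substitute: (1·4.47 + 1) ξ₂ = 241.9 → ξ₂ = 44.22 mol/min, ξ₁ = 197.7 mol/min.
Outlet amounts (n = n₀ + Σ ν·ξ):
  H: 623.5 − 1(197.7) − 1(44.22) = 381.6
  E: 1227 − 3(197.7) − 3(44.22) = 500.9
  D: 0 + 1(197.7) = 197.7
  G: 0 + 1(44.22) = 44.22
Total out = 381.6 + 500.9 + 197.7 + 44.22 = 1124 mol/min.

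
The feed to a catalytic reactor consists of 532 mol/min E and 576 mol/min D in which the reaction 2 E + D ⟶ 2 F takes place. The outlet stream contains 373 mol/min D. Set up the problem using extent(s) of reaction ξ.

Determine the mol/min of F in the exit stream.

For D: n = n₀ − 1ξ → 373 = 576 − 1ξ, giving ξ = 203 mol/min.
Outlet amounts (n = n₀ + ν ξ):
  E: 532 − 2(203) = 126
  D: 576 − 1(203) = 373
  F: 0 + 2(203) = 406

406 mol/min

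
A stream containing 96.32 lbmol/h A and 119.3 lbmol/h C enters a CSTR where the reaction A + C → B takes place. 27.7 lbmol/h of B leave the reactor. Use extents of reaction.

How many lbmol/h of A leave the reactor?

For B: n = n₀ + 1ξ → 27.7 = 0 + 1ξ, giving ξ = 27.7 lbmol/h.
Outlet amounts (n = n₀ + ν ξ):
  A: 96.32 − 1(27.7) = 68.62
  C: 119.3 − 1(27.7) = 91.6
  B: 0 + 1(27.7) = 27.7

68.6 lbmol/h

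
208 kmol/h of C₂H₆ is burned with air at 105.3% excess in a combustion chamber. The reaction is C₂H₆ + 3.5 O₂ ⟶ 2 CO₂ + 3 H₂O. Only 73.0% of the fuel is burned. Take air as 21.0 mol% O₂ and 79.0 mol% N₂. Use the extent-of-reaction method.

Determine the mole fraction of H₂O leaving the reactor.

Stoichiometric O₂ = 3.5 × 208 = 728 kmol/h; O₂ fed = 728 × 2.053 = 1495 kmol/h.
N₂ fed = 1495 × 79/21 = 5622 kmol/h.
Fuel reacted = 0.73 × 208 → ξ = 151.8 kmol/h.
Outlet (n = n₀ + ν ξ):
  C₂H₆: 208 − 1(151.8) = 56.16
  O₂: 1495 − 3.5(151.8) = 963.1
  N₂: 5622 (inert)
  CO₂: 0 + 2(151.8) = 303.7
  H₂O: 0 + 3(151.8) = 455.5
Total out = 7401 kmol/h; y_H₂O = 455.5 / 7401 = 0.06155.

0.0615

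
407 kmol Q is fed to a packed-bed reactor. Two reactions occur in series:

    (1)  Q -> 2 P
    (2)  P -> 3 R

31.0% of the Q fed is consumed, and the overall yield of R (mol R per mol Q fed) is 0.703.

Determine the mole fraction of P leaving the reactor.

0.217

Conversion of Q: Q consumed = 1ξ₁ = 0.31 × 407 → ξ₁ = 126.2 kmol.
Yield of R: 3ξ₂ / 407 = 0.703 → ξ₂ = 95.37 kmol.
Outlet amounts (n = n₀ + Σ ν·ξ):
  Q: 407 − 1(126.2) = 280.8
  P: 0 + 2(126.2) − 1(95.37) = 157
  R: 0 + 3(95.37) = 286.1
Total out = 723.9 kmol; y_P = 157 / 723.9 = 0.2168.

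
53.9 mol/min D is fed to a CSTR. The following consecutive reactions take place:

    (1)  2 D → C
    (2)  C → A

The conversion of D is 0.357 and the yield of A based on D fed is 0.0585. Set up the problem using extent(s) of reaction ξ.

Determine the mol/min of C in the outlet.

6.47 mol/min

Conversion of D: D consumed = 2ξ₁ = 0.357 × 53.9 → ξ₁ = 9.621 mol/min.
Yield of A: 1ξ₂ / 53.9 = 0.0585 → ξ₂ = 3.153 mol/min.
Outlet amounts (n = n₀ + Σ ν·ξ):
  D: 53.9 − 2(9.621) = 34.66
  C: 0 + 1(9.621) − 1(3.153) = 6.468
  A: 0 + 1(3.153) = 3.153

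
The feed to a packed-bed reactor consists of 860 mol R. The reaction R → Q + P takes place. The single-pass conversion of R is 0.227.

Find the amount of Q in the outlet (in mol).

195 mol

R reacted = 0.227 × 860 = 195.2 mol; ν_R = −1, so ξ = 195.2/1 = 195.2 mol.
Outlet amounts (n = n₀ + ν ξ):
  R: 860 − 1(195.2) = 664.8
  Q: 0 + 1(195.2) = 195.2
  P: 0 + 1(195.2) = 195.2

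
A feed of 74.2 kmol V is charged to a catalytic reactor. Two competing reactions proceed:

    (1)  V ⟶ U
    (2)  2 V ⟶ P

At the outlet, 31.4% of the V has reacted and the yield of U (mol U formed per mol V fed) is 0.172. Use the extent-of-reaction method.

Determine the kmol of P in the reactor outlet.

Yield of U: 1ξ₁ / 74.2 = 0.172 → ξ₁ = 12.76 kmol.
Conversion of V: 1ξ₁ + 2ξ₂ = 0.314 × 74.2 = 23.3 → ξ₂ = 5.268 kmol.
Outlet amounts (n = n₀ + Σ ν·ξ):
  V: 74.2 − 1(12.76) − 2(5.268) = 50.9
  U: 0 + 1(12.76) = 12.76
  P: 0 + 1(5.268) = 5.268

5.27 kmol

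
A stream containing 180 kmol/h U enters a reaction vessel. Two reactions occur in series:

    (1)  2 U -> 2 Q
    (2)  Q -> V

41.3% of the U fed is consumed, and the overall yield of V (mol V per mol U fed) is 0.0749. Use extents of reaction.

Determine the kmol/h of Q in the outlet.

Conversion of U: U consumed = 2ξ₁ = 0.413 × 180 → ξ₁ = 37.17 kmol/h.
Yield of V: 1ξ₂ / 180 = 0.0749 → ξ₂ = 13.48 kmol/h.
Outlet amounts (n = n₀ + Σ ν·ξ):
  U: 180 − 2(37.17) = 105.7
  Q: 0 + 2(37.17) − 1(13.48) = 60.86
  V: 0 + 1(13.48) = 13.48

60.9 kmol/h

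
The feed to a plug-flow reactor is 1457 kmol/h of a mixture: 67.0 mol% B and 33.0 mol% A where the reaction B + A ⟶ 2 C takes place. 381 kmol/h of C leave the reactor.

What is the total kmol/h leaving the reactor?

For C: n = n₀ + 2ξ → 381 = 0 + 2ξ, giving ξ = 190.5 kmol/h.
Outlet amounts (n = n₀ + ν ξ):
  B: 976.2 − 1(190.5) = 785.7
  A: 480.8 − 1(190.5) = 290.3
  C: 0 + 2(190.5) = 381
Total out = 785.7 + 290.3 + 381 = 1457 kmol/h.

1460 kmol/h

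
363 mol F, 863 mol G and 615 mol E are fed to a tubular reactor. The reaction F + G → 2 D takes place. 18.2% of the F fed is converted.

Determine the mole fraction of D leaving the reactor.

F reacted = 0.182 × 363 = 66.07 mol; ν_F = −1, so ξ = 66.07/1 = 66.07 mol.
Outlet amounts (n = n₀ + ν ξ):
  F: 363 − 1(66.07) = 296.9
  G: 863 − 1(66.07) = 796.9
  D: 0 + 2(66.07) = 132.1
  E: 615 (inert)
Total out = 1841 mol; y_D = 132.1 / 1841 = 0.07177.

0.0718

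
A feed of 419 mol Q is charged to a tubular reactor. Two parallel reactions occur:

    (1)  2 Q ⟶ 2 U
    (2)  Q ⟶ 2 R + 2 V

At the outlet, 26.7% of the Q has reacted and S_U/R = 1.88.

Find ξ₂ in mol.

Conversion of Q: Q consumed = 0.267 × 419 = 111.9 mol = 2ξ₁ + 1ξ₂.
Selectivity: 2ξ₁ / (2ξ₂) = 1.88 → ξ₁ = 1.88 ξ₂.
Substitute: (2·1.88 + 1) ξ₂ = 111.9 → ξ₂ = 23.5 mol, ξ₁ = 44.19 mol.
Outlet amounts (n = n₀ + Σ ν·ξ):
  Q: 419 − 2(44.19) − 1(23.5) = 307.1
  U: 0 + 2(44.19) = 88.37
  R: 0 + 2(23.5) = 47.01
  V: 0 + 2(23.5) = 47.01

ξ₂ = 23.5 mol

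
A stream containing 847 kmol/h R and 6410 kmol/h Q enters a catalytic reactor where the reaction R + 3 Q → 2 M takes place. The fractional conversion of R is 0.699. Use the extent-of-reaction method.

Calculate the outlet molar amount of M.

R reacted = 0.699 × 847 = 592.1 kmol/h; ν_R = −1, so ξ = 592.1/1 = 592.1 kmol/h.
Outlet amounts (n = n₀ + ν ξ):
  R: 847 − 1(592.1) = 254.9
  Q: 6410 − 3(592.1) = 4634
  M: 0 + 2(592.1) = 1184

1180 kmol/h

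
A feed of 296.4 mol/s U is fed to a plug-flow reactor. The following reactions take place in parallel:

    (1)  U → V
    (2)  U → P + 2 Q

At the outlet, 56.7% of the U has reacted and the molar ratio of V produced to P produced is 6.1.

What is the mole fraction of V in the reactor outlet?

0.42

Conversion of U: U consumed = 0.567 × 296.4 = 168.1 mol/s = 1ξ₁ + 1ξ₂.
Selectivity: 1ξ₁ / (1ξ₂) = 6.1 → ξ₁ = 6.1 ξ₂.
Substitute: (1·6.1 + 1) ξ₂ = 168.1 → ξ₂ = 23.67 mol/s, ξ₁ = 144.4 mol/s.
Outlet amounts (n = n₀ + Σ ν·ξ):
  U: 296.4 − 1(144.4) − 1(23.67) = 128.3
  V: 0 + 1(144.4) = 144.4
  P: 0 + 1(23.67) = 23.67
  Q: 0 + 2(23.67) = 47.34
Total out = 343.7 mol/s; y_V = 144.4 / 343.7 = 0.4201.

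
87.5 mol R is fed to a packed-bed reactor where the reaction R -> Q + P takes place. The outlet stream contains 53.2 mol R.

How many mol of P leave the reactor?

For R: n = n₀ − 1ξ → 53.2 = 87.5 − 1ξ, giving ξ = 34.3 mol.
Outlet amounts (n = n₀ + ν ξ):
  R: 87.5 − 1(34.3) = 53.2
  Q: 0 + 1(34.3) = 34.3
  P: 0 + 1(34.3) = 34.3

34.3 mol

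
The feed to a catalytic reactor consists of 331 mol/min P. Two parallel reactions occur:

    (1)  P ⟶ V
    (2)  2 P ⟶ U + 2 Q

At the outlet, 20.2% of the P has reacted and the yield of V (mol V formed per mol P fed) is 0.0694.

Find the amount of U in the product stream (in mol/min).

21.9 mol/min

Yield of V: 1ξ₁ / 331 = 0.0694 → ξ₁ = 22.97 mol/min.
Conversion of P: 1ξ₁ + 2ξ₂ = 0.202 × 331 = 66.86 → ξ₂ = 21.95 mol/min.
Outlet amounts (n = n₀ + Σ ν·ξ):
  P: 331 − 1(22.97) − 2(21.95) = 264.1
  V: 0 + 1(22.97) = 22.97
  U: 0 + 1(21.95) = 21.95
  Q: 0 + 2(21.95) = 43.89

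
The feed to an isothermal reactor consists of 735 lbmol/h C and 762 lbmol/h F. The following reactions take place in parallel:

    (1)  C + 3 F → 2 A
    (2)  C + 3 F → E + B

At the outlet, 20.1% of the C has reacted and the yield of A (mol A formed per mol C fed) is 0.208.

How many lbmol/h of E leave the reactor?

Yield of A: 2ξ₁ / 735 = 0.208 → ξ₁ = 76.44 lbmol/h.
Conversion of C: 1ξ₁ + 1ξ₂ = 0.201 × 735 = 147.7 → ξ₂ = 71.3 lbmol/h.
Outlet amounts (n = n₀ + Σ ν·ξ):
  C: 735 − 1(76.44) − 1(71.3) = 587.3
  F: 762 − 3(76.44) − 3(71.3) = 318.8
  A: 0 + 2(76.44) = 152.9
  E: 0 + 1(71.3) = 71.3
  B: 0 + 1(71.3) = 71.3

71.3 lbmol/h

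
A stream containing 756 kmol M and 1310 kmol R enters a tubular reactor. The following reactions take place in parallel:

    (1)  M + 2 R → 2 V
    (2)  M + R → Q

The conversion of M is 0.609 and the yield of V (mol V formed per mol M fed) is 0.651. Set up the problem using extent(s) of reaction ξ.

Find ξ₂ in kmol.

ξ₂ = 214 kmol

Yield of V: 2ξ₁ / 756 = 0.651 → ξ₁ = 246.1 kmol.
Conversion of M: 1ξ₁ + 1ξ₂ = 0.609 × 756 = 460.4 → ξ₂ = 214.3 kmol.
Outlet amounts (n = n₀ + Σ ν·ξ):
  M: 756 − 1(246.1) − 1(214.3) = 295.6
  R: 1310 − 2(246.1) − 1(214.3) = 603.5
  V: 0 + 2(246.1) = 492.2
  Q: 0 + 1(214.3) = 214.3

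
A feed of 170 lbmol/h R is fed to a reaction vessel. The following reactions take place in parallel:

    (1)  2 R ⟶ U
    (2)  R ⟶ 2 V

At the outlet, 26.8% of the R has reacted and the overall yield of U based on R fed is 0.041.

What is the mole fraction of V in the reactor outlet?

0.325

Yield of U: 1ξ₁ / 170 = 0.041 → ξ₁ = 6.97 lbmol/h.
Conversion of R: 2ξ₁ + 1ξ₂ = 0.268 × 170 = 45.56 → ξ₂ = 31.62 lbmol/h.
Outlet amounts (n = n₀ + Σ ν·ξ):
  R: 170 − 2(6.97) − 1(31.62) = 124.4
  U: 0 + 1(6.97) = 6.97
  V: 0 + 2(31.62) = 63.24
Total out = 194.7 lbmol/h; y_V = 63.24 / 194.7 = 0.3249.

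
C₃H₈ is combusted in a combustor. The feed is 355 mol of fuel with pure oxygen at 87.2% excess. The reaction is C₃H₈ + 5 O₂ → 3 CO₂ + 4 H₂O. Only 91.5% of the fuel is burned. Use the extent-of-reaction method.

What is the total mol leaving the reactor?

4000 mol

Stoichiometric O₂ = 5 × 355 = 1775 mol; O₂ fed = 1775 × 1.872 = 3323 mol.
Fuel reacted = 0.915 × 355 → ξ = 324.8 mol.
Outlet (n = n₀ + ν ξ):
  C₃H₈: 355 − 1(324.8) = 30.18
  O₂: 3323 − 5(324.8) = 1699
  CO₂: 0 + 3(324.8) = 974.5
  H₂O: 0 + 4(324.8) = 1299
Total out = 30.18 + 1699 + 974.5 + 1299 = 4003 mol.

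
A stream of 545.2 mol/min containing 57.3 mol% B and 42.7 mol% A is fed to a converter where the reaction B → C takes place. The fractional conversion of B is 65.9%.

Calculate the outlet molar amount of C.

206 mol/min

B reacted = 0.659 × 312.4 = 205.9 mol/min; ν_B = −1, so ξ = 205.9/1 = 205.9 mol/min.
Outlet amounts (n = n₀ + ν ξ):
  B: 312.4 − 1(205.9) = 106.5
  C: 0 + 1(205.9) = 205.9
  A: 232.8 (inert)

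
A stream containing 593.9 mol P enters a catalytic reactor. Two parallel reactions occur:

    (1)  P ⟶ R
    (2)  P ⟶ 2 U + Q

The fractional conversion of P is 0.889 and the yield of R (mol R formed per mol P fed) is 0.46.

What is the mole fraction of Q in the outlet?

Yield of R: 1ξ₁ / 593.9 = 0.46 → ξ₁ = 273.2 mol.
Conversion of P: 1ξ₁ + 1ξ₂ = 0.889 × 593.9 = 528 → ξ₂ = 254.8 mol.
Outlet amounts (n = n₀ + Σ ν·ξ):
  P: 593.9 − 1(273.2) − 1(254.8) = 65.92
  R: 0 + 1(273.2) = 273.2
  U: 0 + 2(254.8) = 509.6
  Q: 0 + 1(254.8) = 254.8
Total out = 1103 mol; y_Q = 254.8 / 1103 = 0.2309.

0.231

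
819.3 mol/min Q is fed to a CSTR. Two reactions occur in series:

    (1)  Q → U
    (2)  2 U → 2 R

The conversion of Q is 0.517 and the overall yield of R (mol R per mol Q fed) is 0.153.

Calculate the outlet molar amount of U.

Conversion of Q: Q consumed = 1ξ₁ = 0.517 × 819.3 → ξ₁ = 423.6 mol/min.
Yield of R: 2ξ₂ / 819.3 = 0.153 → ξ₂ = 62.68 mol/min.
Outlet amounts (n = n₀ + Σ ν·ξ):
  Q: 819.3 − 1(423.6) = 395.7
  U: 0 + 1(423.6) − 2(62.68) = 298.2
  R: 0 + 2(62.68) = 125.4

298 mol/min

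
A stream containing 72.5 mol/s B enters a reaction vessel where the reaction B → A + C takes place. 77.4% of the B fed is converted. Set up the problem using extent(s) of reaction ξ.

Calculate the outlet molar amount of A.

56.1 mol/s

B reacted = 0.774 × 72.5 = 56.12 mol/s; ν_B = −1, so ξ = 56.12/1 = 56.12 mol/s.
Outlet amounts (n = n₀ + ν ξ):
  B: 72.5 − 1(56.12) = 16.38
  A: 0 + 1(56.12) = 56.12
  C: 0 + 1(56.12) = 56.12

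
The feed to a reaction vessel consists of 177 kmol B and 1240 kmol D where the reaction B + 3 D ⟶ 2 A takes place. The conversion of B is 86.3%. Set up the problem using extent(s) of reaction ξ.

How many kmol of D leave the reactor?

782 kmol

B reacted = 0.863 × 177 = 152.8 kmol; ν_B = −1, so ξ = 152.8/1 = 152.8 kmol.
Outlet amounts (n = n₀ + ν ξ):
  B: 177 − 1(152.8) = 24.25
  D: 1240 − 3(152.8) = 781.7
  A: 0 + 2(152.8) = 305.5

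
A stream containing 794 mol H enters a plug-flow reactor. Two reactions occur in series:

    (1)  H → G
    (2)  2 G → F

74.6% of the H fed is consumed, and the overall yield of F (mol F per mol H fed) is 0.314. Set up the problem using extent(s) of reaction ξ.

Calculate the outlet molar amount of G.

93.7 mol

Conversion of H: H consumed = 1ξ₁ = 0.746 × 794 → ξ₁ = 592.3 mol.
Yield of F: 1ξ₂ / 794 = 0.314 → ξ₂ = 249.3 mol.
Outlet amounts (n = n₀ + Σ ν·ξ):
  H: 794 − 1(592.3) = 201.7
  G: 0 + 1(592.3) − 2(249.3) = 93.69
  F: 0 + 1(249.3) = 249.3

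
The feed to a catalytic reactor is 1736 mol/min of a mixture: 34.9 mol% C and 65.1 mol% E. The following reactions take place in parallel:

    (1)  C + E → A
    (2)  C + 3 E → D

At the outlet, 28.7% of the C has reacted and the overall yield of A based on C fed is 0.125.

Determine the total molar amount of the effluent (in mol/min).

Yield of A: 1ξ₁ / 605.9 = 0.125 → ξ₁ = 75.73 mol/min.
Conversion of C: 1ξ₁ + 1ξ₂ = 0.287 × 605.9 = 173.9 → ξ₂ = 98.15 mol/min.
Outlet amounts (n = n₀ + Σ ν·ξ):
  C: 605.9 − 1(75.73) − 1(98.15) = 432
  E: 1130 − 1(75.73) − 3(98.15) = 760
  A: 0 + 1(75.73) = 75.73
  D: 0 + 1(98.15) = 98.15
Total out = 432 + 760 + 75.73 + 98.15 = 1366 mol/min.

1370 mol/min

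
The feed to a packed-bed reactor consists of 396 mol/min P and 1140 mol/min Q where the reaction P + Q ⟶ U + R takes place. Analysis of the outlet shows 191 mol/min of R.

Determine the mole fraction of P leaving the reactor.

For R: n = n₀ + 1ξ → 191 = 0 + 1ξ, giving ξ = 191 mol/min.
Outlet amounts (n = n₀ + ν ξ):
  P: 396 − 1(191) = 205
  Q: 1140 − 1(191) = 949
  U: 0 + 1(191) = 191
  R: 0 + 1(191) = 191
Total out = 1536 mol/min; y_P = 205 / 1536 = 0.1335.

0.133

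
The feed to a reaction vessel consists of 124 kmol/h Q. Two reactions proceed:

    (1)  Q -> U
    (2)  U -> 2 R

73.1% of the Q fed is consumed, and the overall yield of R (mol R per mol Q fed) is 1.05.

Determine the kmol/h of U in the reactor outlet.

Conversion of Q: Q consumed = 1ξ₁ = 0.731 × 124 → ξ₁ = 90.64 kmol/h.
Yield of R: 2ξ₂ / 124 = 1.05 → ξ₂ = 65.1 kmol/h.
Outlet amounts (n = n₀ + Σ ν·ξ):
  Q: 124 − 1(90.64) = 33.36
  U: 0 + 1(90.64) − 1(65.1) = 25.54
  R: 0 + 2(65.1) = 130.2

25.5 kmol/h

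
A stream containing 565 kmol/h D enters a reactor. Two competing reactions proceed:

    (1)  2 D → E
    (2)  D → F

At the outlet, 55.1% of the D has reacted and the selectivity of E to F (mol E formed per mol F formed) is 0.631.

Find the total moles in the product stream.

Conversion of D: D consumed = 0.551 × 565 = 311.3 kmol/h = 2ξ₁ + 1ξ₂.
Selectivity: 1ξ₁ / (1ξ₂) = 0.631 → ξ₁ = 0.631 ξ₂.
Substitute: (2·0.631 + 1) ξ₂ = 311.3 → ξ₂ = 137.6 kmol/h, ξ₁ = 86.84 kmol/h.
Outlet amounts (n = n₀ + Σ ν·ξ):
  D: 565 − 2(86.84) − 1(137.6) = 253.7
  E: 0 + 1(86.84) = 86.84
  F: 0 + 1(137.6) = 137.6
Total out = 253.7 + 86.84 + 137.6 = 478.2 kmol/h.

478 kmol/h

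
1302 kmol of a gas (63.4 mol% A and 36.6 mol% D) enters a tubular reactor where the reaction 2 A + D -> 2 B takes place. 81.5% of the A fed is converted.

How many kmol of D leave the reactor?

A reacted = 0.815 × 825.5 = 672.8 kmol; ν_A = −2, so ξ = 672.8/2 = 336.4 kmol.
Outlet amounts (n = n₀ + ν ξ):
  A: 825.5 − 2(336.4) = 152.7
  D: 476.5 − 1(336.4) = 140.2
  B: 0 + 2(336.4) = 672.8

140 kmol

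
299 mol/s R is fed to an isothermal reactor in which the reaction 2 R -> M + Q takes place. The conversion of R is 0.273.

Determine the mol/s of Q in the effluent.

R reacted = 0.273 × 299 = 81.63 mol/s; ν_R = −2, so ξ = 81.63/2 = 40.81 mol/s.
Outlet amounts (n = n₀ + ν ξ):
  R: 299 − 2(40.81) = 217.4
  M: 0 + 1(40.81) = 40.81
  Q: 0 + 1(40.81) = 40.81

40.8 mol/s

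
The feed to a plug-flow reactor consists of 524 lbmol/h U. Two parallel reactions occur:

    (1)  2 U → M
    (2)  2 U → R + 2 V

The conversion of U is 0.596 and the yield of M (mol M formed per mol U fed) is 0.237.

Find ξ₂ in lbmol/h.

Yield of M: 1ξ₁ / 524 = 0.237 → ξ₁ = 124.2 lbmol/h.
Conversion of U: 2ξ₁ + 2ξ₂ = 0.596 × 524 = 312.3 → ξ₂ = 31.96 lbmol/h.
Outlet amounts (n = n₀ + Σ ν·ξ):
  U: 524 − 2(124.2) − 2(31.96) = 211.7
  M: 0 + 1(124.2) = 124.2
  R: 0 + 1(31.96) = 31.96
  V: 0 + 2(31.96) = 63.93

ξ₂ = 32 lbmol/h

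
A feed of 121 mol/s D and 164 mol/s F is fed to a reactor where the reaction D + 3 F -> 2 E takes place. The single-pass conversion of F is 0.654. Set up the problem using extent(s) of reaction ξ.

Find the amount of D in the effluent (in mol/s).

F reacted = 0.654 × 164 = 107.3 mol/s; ν_F = −3, so ξ = 107.3/3 = 35.75 mol/s.
Outlet amounts (n = n₀ + ν ξ):
  D: 121 − 1(35.75) = 85.25
  F: 164 − 3(35.75) = 56.74
  E: 0 + 2(35.75) = 71.5

85.2 mol/s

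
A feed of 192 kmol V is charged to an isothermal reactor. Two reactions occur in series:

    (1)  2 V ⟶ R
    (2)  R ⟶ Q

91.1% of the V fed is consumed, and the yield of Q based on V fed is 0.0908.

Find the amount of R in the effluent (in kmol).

Conversion of V: V consumed = 2ξ₁ = 0.911 × 192 → ξ₁ = 87.46 kmol.
Yield of Q: 1ξ₂ / 192 = 0.0908 → ξ₂ = 17.43 kmol.
Outlet amounts (n = n₀ + Σ ν·ξ):
  V: 192 − 2(87.46) = 17.09
  R: 0 + 1(87.46) − 1(17.43) = 70.02
  Q: 0 + 1(17.43) = 17.43

70 kmol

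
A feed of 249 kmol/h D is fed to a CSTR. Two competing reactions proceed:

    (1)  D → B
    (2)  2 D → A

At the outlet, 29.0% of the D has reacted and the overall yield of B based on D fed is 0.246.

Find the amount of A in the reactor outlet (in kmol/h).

5.48 kmol/h

Yield of B: 1ξ₁ / 249 = 0.246 → ξ₁ = 61.25 kmol/h.
Conversion of D: 1ξ₁ + 2ξ₂ = 0.29 × 249 = 72.21 → ξ₂ = 5.478 kmol/h.
Outlet amounts (n = n₀ + Σ ν·ξ):
  D: 249 − 1(61.25) − 2(5.478) = 176.8
  B: 0 + 1(61.25) = 61.25
  A: 0 + 1(5.478) = 5.478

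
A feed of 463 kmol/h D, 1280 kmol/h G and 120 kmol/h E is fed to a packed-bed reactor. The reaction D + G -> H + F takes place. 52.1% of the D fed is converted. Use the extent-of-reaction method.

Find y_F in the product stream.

0.129

D reacted = 0.521 × 463 = 241.2 kmol/h; ν_D = −1, so ξ = 241.2/1 = 241.2 kmol/h.
Outlet amounts (n = n₀ + ν ξ):
  D: 463 − 1(241.2) = 221.8
  G: 1280 − 1(241.2) = 1039
  H: 0 + 1(241.2) = 241.2
  F: 0 + 1(241.2) = 241.2
  E: 120 (inert)
Total out = 1863 kmol/h; y_F = 241.2 / 1863 = 0.1295.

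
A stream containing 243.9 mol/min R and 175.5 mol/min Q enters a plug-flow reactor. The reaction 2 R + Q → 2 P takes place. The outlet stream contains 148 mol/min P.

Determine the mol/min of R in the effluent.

95.9 mol/min

For P: n = n₀ + 2ξ → 148 = 0 + 2ξ, giving ξ = 74 mol/min.
Outlet amounts (n = n₀ + ν ξ):
  R: 243.9 − 2(74) = 95.9
  Q: 175.5 − 1(74) = 101.5
  P: 0 + 2(74) = 148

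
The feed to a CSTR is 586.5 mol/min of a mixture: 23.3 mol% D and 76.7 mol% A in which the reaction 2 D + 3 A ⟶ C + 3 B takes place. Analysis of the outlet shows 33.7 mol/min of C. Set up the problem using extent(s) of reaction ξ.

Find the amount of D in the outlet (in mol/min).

For C: n = n₀ + 1ξ → 33.7 = 0 + 1ξ, giving ξ = 33.7 mol/min.
Outlet amounts (n = n₀ + ν ξ):
  D: 136.7 − 2(33.7) = 69.25
  A: 449.8 − 3(33.7) = 348.7
  C: 0 + 1(33.7) = 33.7
  B: 0 + 3(33.7) = 101.1

69.3 mol/min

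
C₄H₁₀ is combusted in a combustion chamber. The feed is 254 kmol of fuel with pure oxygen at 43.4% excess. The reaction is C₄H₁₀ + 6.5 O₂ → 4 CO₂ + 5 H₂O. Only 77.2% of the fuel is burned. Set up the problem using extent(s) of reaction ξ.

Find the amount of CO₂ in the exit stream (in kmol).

784 kmol

Stoichiometric O₂ = 6.5 × 254 = 1651 kmol; O₂ fed = 1651 × 1.434 = 2368 kmol.
Fuel reacted = 0.772 × 254 → ξ = 196.1 kmol.
Outlet (n = n₀ + ν ξ):
  C₄H₁₀: 254 − 1(196.1) = 57.91
  O₂: 2368 − 6.5(196.1) = 1093
  CO₂: 0 + 4(196.1) = 784.4
  H₂O: 0 + 5(196.1) = 980.4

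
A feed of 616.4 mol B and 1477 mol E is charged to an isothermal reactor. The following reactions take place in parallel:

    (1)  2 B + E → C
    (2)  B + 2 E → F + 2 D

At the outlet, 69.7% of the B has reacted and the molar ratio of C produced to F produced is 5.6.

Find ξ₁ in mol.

Conversion of B: B consumed = 0.697 × 616.4 = 429.6 mol = 2ξ₁ + 1ξ₂.
Selectivity: 1ξ₁ / (1ξ₂) = 5.6 → ξ₁ = 5.6 ξ₂.
Substitute: (2·5.6 + 1) ξ₂ = 429.6 → ξ₂ = 35.22 mol, ξ₁ = 197.2 mol.
Outlet amounts (n = n₀ + Σ ν·ξ):
  B: 616.4 − 2(197.2) − 1(35.22) = 186.8
  E: 1477 − 1(197.2) − 2(35.22) = 1209
  C: 0 + 1(197.2) = 197.2
  F: 0 + 1(35.22) = 35.22
  D: 0 + 2(35.22) = 70.43

ξ₁ = 197 mol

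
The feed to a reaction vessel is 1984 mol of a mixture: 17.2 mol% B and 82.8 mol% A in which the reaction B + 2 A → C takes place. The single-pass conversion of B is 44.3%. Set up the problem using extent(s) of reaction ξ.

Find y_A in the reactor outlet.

0.797

B reacted = 0.443 × 341.2 = 151.2 mol; ν_B = −1, so ξ = 151.2/1 = 151.2 mol.
Outlet amounts (n = n₀ + ν ξ):
  B: 341.2 − 1(151.2) = 190.1
  A: 1643 − 2(151.2) = 1340
  C: 0 + 1(151.2) = 151.2
Total out = 1682 mol; y_A = 1340 / 1682 = 0.7971.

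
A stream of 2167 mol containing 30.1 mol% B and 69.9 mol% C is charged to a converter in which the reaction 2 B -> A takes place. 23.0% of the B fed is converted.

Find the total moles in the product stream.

B reacted = 0.23 × 652.3 = 150 mol; ν_B = −2, so ξ = 150/2 = 75.01 mol.
Outlet amounts (n = n₀ + ν ξ):
  B: 652.3 − 2(75.01) = 502.2
  A: 0 + 1(75.01) = 75.01
  C: 1515 (inert)
Total out = 502.2 + 75.01 + 1515 = 2092 mol.

2090 mol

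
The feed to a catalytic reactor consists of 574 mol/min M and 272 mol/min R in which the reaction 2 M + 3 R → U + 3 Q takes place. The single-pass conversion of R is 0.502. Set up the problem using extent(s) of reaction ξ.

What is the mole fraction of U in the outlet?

0.0569

R reacted = 0.502 × 272 = 136.5 mol/min; ν_R = −3, so ξ = 136.5/3 = 45.51 mol/min.
Outlet amounts (n = n₀ + ν ξ):
  M: 574 − 2(45.51) = 483
  R: 272 − 3(45.51) = 135.5
  U: 0 + 1(45.51) = 45.51
  Q: 0 + 3(45.51) = 136.5
Total out = 800.5 mol/min; y_U = 45.51 / 800.5 = 0.05686.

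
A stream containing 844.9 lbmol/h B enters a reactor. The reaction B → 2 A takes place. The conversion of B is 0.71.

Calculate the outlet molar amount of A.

B reacted = 0.71 × 844.9 = 599.9 lbmol/h; ν_B = −1, so ξ = 599.9/1 = 599.9 lbmol/h.
Outlet amounts (n = n₀ + ν ξ):
  B: 844.9 − 1(599.9) = 245
  A: 0 + 2(599.9) = 1200

1200 lbmol/h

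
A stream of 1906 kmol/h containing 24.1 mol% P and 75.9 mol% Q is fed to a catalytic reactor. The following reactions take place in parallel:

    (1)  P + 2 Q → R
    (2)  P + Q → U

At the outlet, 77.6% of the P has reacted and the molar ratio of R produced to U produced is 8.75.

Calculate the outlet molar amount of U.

Conversion of P: P consumed = 0.776 × 459.3 = 356.5 kmol/h = 1ξ₁ + 1ξ₂.
Selectivity: 1ξ₁ / (1ξ₂) = 8.75 → ξ₁ = 8.75 ξ₂.
Substitute: (1·8.75 + 1) ξ₂ = 356.5 → ξ₂ = 36.56 kmol/h, ξ₁ = 319.9 kmol/h.
Outlet amounts (n = n₀ + Σ ν·ξ):
  P: 459.3 − 1(319.9) − 1(36.56) = 102.9
  Q: 1447 − 2(319.9) − 1(36.56) = 770.3
  R: 0 + 1(319.9) = 319.9
  U: 0 + 1(36.56) = 36.56

36.6 kmol/h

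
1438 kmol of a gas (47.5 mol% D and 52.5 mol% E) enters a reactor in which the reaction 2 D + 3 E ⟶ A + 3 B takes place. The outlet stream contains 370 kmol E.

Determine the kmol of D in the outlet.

426 kmol

For E: n = n₀ − 3ξ → 370 = 755 − 3ξ, giving ξ = 128.3 kmol.
Outlet amounts (n = n₀ + ν ξ):
  D: 683 − 2(128.3) = 426.4
  E: 755 − 3(128.3) = 370
  A: 0 + 1(128.3) = 128.3
  B: 0 + 3(128.3) = 385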